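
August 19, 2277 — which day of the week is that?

Doomsday rule: the anchor day for the 2200s is Friday. For year 77: 77÷12 = 6 r 5, and 5÷4 = 1, so 6+5+1 = 12.
Friday + 12 ≡ Wednesday — that's 2277's doomsday.
In August the doomsday date is Aug 8.
Aug 19 is 11 days after Aug 8; 11 mod 7 = 4, so Wednesday + 4 = Sunday.

Sunday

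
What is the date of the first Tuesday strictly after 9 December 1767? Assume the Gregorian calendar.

Dec 9, 1767 is a Wednesday.
From Wednesday to the next Tuesday is 6 days.
Dec 9, 1767 + 6 = Dec 15, 1767.

December 15, 1767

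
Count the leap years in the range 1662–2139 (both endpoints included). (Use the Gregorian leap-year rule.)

Multiples of 4 in [1662,2139]: 119.
Of those, multiples of 100: 5 (not leap unless ÷400).
Multiples of 400: 1.
Leap years = 119 − 5 + 1 = 115.

115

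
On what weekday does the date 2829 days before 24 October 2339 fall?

Monday

First find the weekday of Oct 24, 2339. Doomsday rule: the anchor day for the 2300s is Wednesday. For year 39: 39÷12 = 3 r 3, and 3÷4 = 0, so 3+3+0 = 6.
Wednesday + 6 ≡ Tuesday — that's 2339's doomsday.
In October the doomsday date is Oct 10.
Oct 24 is 14 days after Oct 10; 14 mod 7 = 0, so Tuesday + 0 = Tuesday.
2829 mod 7 = 1, so 2829 days before a Tuesday is Tuesday − 1 = Monday.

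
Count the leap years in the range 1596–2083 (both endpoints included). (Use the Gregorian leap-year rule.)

119

Multiples of 4 in [1596,2083]: 122.
Of those, multiples of 100: 5 (not leap unless ÷400).
Multiples of 400: 2.
Leap years = 122 − 5 + 2 = 119.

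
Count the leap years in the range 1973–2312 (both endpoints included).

Multiples of 4 in [1973,2312]: 85.
Of those, multiples of 100: 4 (not leap unless ÷400).
Multiples of 400: 1.
Leap years = 85 − 4 + 1 = 82.

82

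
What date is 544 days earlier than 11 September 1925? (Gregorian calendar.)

March 16, 1924

−365 (one year) → Sep 11, 1924 (179 left).
−11 → Aug 31, 1924 (end of Aug, 31 days; 168 left).
−31 → Jul 31, 1924 (end of Jul, 31 days; 137 left).
−31 → Jun 30, 1924 (end of Jun, 30 days; 106 left).
−30 → May 31, 1924 (end of May, 31 days; 76 left).
−31 → Apr 30, 1924 (end of Apr, 30 days; 45 left).
−30 → Mar 31, 1924 (end of Mar, 31 days; 15 left).
−15 → Mar 16, 1924.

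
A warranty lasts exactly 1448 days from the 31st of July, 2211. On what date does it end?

+366 (one year; includes Feb 29, 2212) → Jul 31, 2212 (1082 left).
+365 (one year) → Jul 31, 2213 (717 left).
+365 (one year) → Jul 31, 2214 (352 left).
Jul has 31 days: +1 → Aug 1, 2214 (351 left).
Aug has 31 days: +31 → Sep 1, 2214 (320 left).
Sep has 30 days: +30 → Oct 1, 2214 (290 left).
Oct has 31 days: +31 → Nov 1, 2214 (259 left).
Nov has 30 days: +30 → Dec 1, 2214 (229 left).
Dec has 31 days: +31 → Jan 1, 2215 (198 left).
Jan has 31 days: +31 → Feb 1, 2215 (167 left).
Feb has 28 days: +28 → Mar 1, 2215 (139 left).
Mar has 31 days: +31 → Apr 1, 2215 (108 left).
Apr has 30 days: +30 → May 1, 2215 (78 left).
May has 31 days: +31 → Jun 1, 2215 (47 left).
Jun has 30 days: +30 → Jul 1, 2215 (17 left).
+17 → Jul 18, 2215.

July 18, 2215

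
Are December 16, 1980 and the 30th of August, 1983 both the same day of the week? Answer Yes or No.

Yes

From Dec 16, 1980 to Aug 30, 1983 is 987 days.
987 mod 7 = 0, so they are the same weekday.
(Dec 16, 1980 is a Tuesday; Aug 30, 1983 is a Tuesday.)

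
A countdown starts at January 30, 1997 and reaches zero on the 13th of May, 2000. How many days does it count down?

Jan 30, 1997 → Jan 30, 1998: 365 days.
Jan 30, 1998 → Jan 30, 1999: 365 days.
Jan 30, 1999 → Jan 30, 2000: 365 days.
Jan 30, 2000 → Feb 29, 2000: 30 days (January has 31).
Feb 29, 2000 → Mar 29, 2000: 29 days (February has 29).
Mar 29, 2000 → Apr 29, 2000: 31 days (March has 31).
Apr 29, 2000 → May 13, 2000: 14 days.
Total: 1199 days.

1199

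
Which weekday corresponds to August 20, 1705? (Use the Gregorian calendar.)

Doomsday rule: the anchor day for the 1700s is Sunday. For year 05: 5÷12 = 0 r 5, and 5÷4 = 1, so 0+5+1 = 6.
Sunday + 6 ≡ Saturday — that's 1705's doomsday.
In August the doomsday date is Aug 8.
Aug 20 is 12 days after Aug 8; 12 mod 7 = 5, so Saturday + 5 = Thursday.

Thursday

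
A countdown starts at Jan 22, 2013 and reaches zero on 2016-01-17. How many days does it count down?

Jan 22, 2013 → Jan 22, 2014: 365 days.
Jan 22, 2014 → Jan 22, 2015: 365 days.
Jan 22, 2015 → Feb 22, 2015: 31 days (January has 31).
Feb 22, 2015 → Mar 22, 2015: 28 days (February has 28).
Mar 22, 2015 → Apr 22, 2015: 31 days (March has 31).
Apr 22, 2015 → May 22, 2015: 30 days (April has 30).
May 22, 2015 → Jun 22, 2015: 31 days (May has 31).
Jun 22, 2015 → Jul 22, 2015: 30 days (June has 30).
Jul 22, 2015 → Aug 22, 2015: 31 days (July has 31).
Aug 22, 2015 → Sep 22, 2015: 31 days (August has 31).
Sep 22, 2015 → Oct 22, 2015: 30 days (September has 30).
Oct 22, 2015 → Nov 22, 2015: 31 days (October has 31).
Nov 22, 2015 → Dec 22, 2015: 30 days (November has 30).
Dec 22, 2015 → Jan 17, 2016: 26 days.
Total: 1090 days.

1090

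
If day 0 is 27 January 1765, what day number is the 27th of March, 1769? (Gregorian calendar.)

Jan 27, 1765 → Jan 27, 1766: 365 days.
Jan 27, 1766 → Jan 27, 1767: 365 days.
Jan 27, 1767 → Jan 27, 1768: 365 days.
Jan 27, 1768 → Jan 27, 1769: 366 days (Feb 29, 1768 is in that span).
Jan 27, 1769 → Feb 27, 1769: 31 days (January has 31).
Feb 27, 1769 → Mar 27, 1769: 28 days.
Total: 1520 days.

1520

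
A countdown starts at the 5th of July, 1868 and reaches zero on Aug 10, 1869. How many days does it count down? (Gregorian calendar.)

401

Jul 5, 1868 → Jul 5, 1869: 365 days.
Jul 5, 1869 → Aug 5, 1869: 31 days (July has 31).
Aug 5, 1869 → Aug 10, 1869: 5 days.
Total: 401 days.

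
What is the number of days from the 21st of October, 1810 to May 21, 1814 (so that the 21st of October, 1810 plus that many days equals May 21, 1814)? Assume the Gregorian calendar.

Oct 21, 1810 → Oct 21, 1811: 365 days.
Oct 21, 1811 → Oct 21, 1812: 366 days (Feb 29, 1812 is in that span).
Oct 21, 1812 → Oct 21, 1813: 365 days.
Oct 21, 1813 → Nov 21, 1813: 31 days (October has 31).
Nov 21, 1813 → Dec 21, 1813: 30 days (November has 30).
Dec 21, 1813 → Jan 21, 1814: 31 days (December has 31).
Jan 21, 1814 → Feb 21, 1814: 31 days (January has 31).
Feb 21, 1814 → Mar 21, 1814: 28 days (February has 28).
Mar 21, 1814 → Apr 21, 1814: 31 days (March has 31).
Apr 21, 1814 → May 21, 1814: 30 days.
Total: 1308 days.

1308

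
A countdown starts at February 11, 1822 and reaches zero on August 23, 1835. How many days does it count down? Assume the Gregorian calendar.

Feb 11, 1822 → Feb 11, 1823: 365 days.
Feb 11, 1823 → Feb 11, 1824: 365 days.
Feb 11, 1824 → Feb 11, 1825: 366 days (Feb 29, 1824 is in that span).
Feb 11, 1825 → Feb 11, 1826: 365 days.
Feb 11, 1826 → Feb 11, 1827: 365 days.
Feb 11, 1827 → Feb 11, 1828: 365 days.
Feb 11, 1828 → Feb 11, 1829: 366 days (Feb 29, 1828 is in that span).
Feb 11, 1829 → Feb 11, 1830: 365 days.
Feb 11, 1830 → Feb 11, 1831: 365 days.
Feb 11, 1831 → Feb 11, 1832: 365 days.
Feb 11, 1832 → Feb 11, 1833: 366 days (Feb 29, 1832 is in that span).
Feb 11, 1833 → Feb 11, 1834: 365 days.
Feb 11, 1834 → Feb 11, 1835: 365 days.
Feb 11, 1835 → Mar 11, 1835: 28 days (February has 28).
Mar 11, 1835 → Apr 11, 1835: 31 days (March has 31).
Apr 11, 1835 → May 11, 1835: 30 days (April has 30).
May 11, 1835 → Jun 11, 1835: 31 days (May has 31).
Jun 11, 1835 → Jul 11, 1835: 30 days (June has 30).
Jul 11, 1835 → Aug 11, 1835: 31 days (July has 31).
Aug 11, 1835 → Aug 23, 1835: 12 days.
Total: 4941 days.

4941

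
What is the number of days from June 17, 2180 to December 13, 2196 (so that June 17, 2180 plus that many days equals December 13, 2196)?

Jun 17, 2180 → Jun 17, 2181: 365 days.
Jun 17, 2181 → Jun 17, 2182: 365 days.
Jun 17, 2182 → Jun 17, 2183: 365 days.
Jun 17, 2183 → Jun 17, 2184: 366 days (Feb 29, 2184 is in that span).
Jun 17, 2184 → Jun 17, 2185: 365 days.
Jun 17, 2185 → Jun 17, 2186: 365 days.
Jun 17, 2186 → Jun 17, 2187: 365 days.
Jun 17, 2187 → Jun 17, 2188: 366 days (Feb 29, 2188 is in that span).
Jun 17, 2188 → Jun 17, 2189: 365 days.
Jun 17, 2189 → Jun 17, 2190: 365 days.
Jun 17, 2190 → Jun 17, 2191: 365 days.
Jun 17, 2191 → Jun 17, 2192: 366 days (Feb 29, 2192 is in that span).
Jun 17, 2192 → Jun 17, 2193: 365 days.
Jun 17, 2193 → Jun 17, 2194: 365 days.
Jun 17, 2194 → Jun 17, 2195: 365 days.
Jun 17, 2195 → Jun 17, 2196: 366 days (Feb 29, 2196 is in that span).
Jun 17, 2196 → Jul 17, 2196: 30 days (June has 30).
Jul 17, 2196 → Aug 17, 2196: 31 days (July has 31).
Aug 17, 2196 → Sep 17, 2196: 31 days (August has 31).
Sep 17, 2196 → Oct 17, 2196: 30 days (September has 30).
Oct 17, 2196 → Nov 17, 2196: 31 days (October has 31).
Nov 17, 2196 → Dec 13, 2196: 26 days.
Total: 6023 days.

6023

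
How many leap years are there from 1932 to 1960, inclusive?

8

Multiples of 4 in [1932,1960]: 8.
Of those, multiples of 100: 0 (not leap unless ÷400).
Multiples of 400: 0.
Leap years = 8 − 0 + 0 = 8.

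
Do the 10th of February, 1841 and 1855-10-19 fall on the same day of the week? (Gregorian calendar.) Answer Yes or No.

From Feb 10, 1841 to Oct 19, 1855 is 5364 days.
5364 mod 7 = 2, so they are different weekdays.
(Feb 10, 1841 is a Wednesday; Oct 19, 1855 is a Friday.)

No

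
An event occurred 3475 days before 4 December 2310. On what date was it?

May 30, 2301

−365 (one year) → Dec 4, 2309 (3110 left).
−365 (one year) → Dec 4, 2308 (2745 left).
−366 (one year; includes Feb 29, 2308) → Dec 4, 2307 (2379 left).
−365 (one year) → Dec 4, 2306 (2014 left).
−365 (one year) → Dec 4, 2305 (1649 left).
−365 (one year) → Dec 4, 2304 (1284 left).
−366 (one year; includes Feb 29, 2304) → Dec 4, 2303 (918 left).
−365 (one year) → Dec 4, 2302 (553 left).
−365 (one year) → Dec 4, 2301 (188 left).
−4 → Nov 30, 2301 (end of Nov, 30 days; 184 left).
−30 → Oct 31, 2301 (end of Oct, 31 days; 154 left).
−31 → Sep 30, 2301 (end of Sep, 30 days; 123 left).
−30 → Aug 31, 2301 (end of Aug, 31 days; 93 left).
−31 → Jul 31, 2301 (end of Jul, 31 days; 62 left).
−31 → Jun 30, 2301 (end of Jun, 30 days; 31 left).
−30 → May 31, 2301 (end of May, 31 days; 1 left).
−1 → May 30, 2301.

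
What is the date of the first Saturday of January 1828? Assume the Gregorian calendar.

January 1, 1828 is a Tuesday.
The first Saturday is therefore January 5 (4 days later).

January 5, 1828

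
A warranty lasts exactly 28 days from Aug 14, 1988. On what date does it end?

Aug has 31 days: +18 → Sep 1, 1988 (10 left).
+10 → Sep 11, 1988.

September 11, 1988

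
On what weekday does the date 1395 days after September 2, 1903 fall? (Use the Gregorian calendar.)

Friday

Sep 2, 1903 is a Wednesday.
1395 mod 7 = 2, so 1395 days after a Wednesday is Wednesday + 2 = Friday.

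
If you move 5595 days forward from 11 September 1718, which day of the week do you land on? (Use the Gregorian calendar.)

Sep 11, 1718 is a Sunday.
5595 mod 7 = 2, so 5595 days after a Sunday is Sunday + 2 = Tuesday.

Tuesday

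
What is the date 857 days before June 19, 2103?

−365 (one year) → Jun 19, 2102 (492 left).
−365 (one year) → Jun 19, 2101 (127 left).
−19 → May 31, 2101 (end of May, 31 days; 108 left).
−31 → Apr 30, 2101 (end of Apr, 30 days; 77 left).
−30 → Mar 31, 2101 (end of Mar, 31 days; 47 left).
−31 → Feb 28, 2101 (end of Feb, 28 days; 16 left).
−16 → Feb 12, 2101.

February 12, 2101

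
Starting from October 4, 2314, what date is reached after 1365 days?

+365 (one year) → Oct 4, 2315 (1000 left).
+366 (one year; includes Feb 29, 2316) → Oct 4, 2316 (634 left).
+365 (one year) → Oct 4, 2317 (269 left).
Oct has 31 days: +28 → Nov 1, 2317 (241 left).
Nov has 30 days: +30 → Dec 1, 2317 (211 left).
Dec has 31 days: +31 → Jan 1, 2318 (180 left).
Jan has 31 days: +31 → Feb 1, 2318 (149 left).
Feb has 28 days: +28 → Mar 1, 2318 (121 left).
Mar has 31 days: +31 → Apr 1, 2318 (90 left).
Apr has 30 days: +30 → May 1, 2318 (60 left).
May has 31 days: +31 → Jun 1, 2318 (29 left).
+29 → Jun 30, 2318.

June 30, 2318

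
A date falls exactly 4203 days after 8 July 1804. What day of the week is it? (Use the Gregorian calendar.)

Wednesday

Jul 8, 1804 is a Sunday.
4203 mod 7 = 3, so 4203 days after a Sunday is Sunday + 3 = Wednesday.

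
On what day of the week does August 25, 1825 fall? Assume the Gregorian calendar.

Doomsday rule: the anchor day for the 1800s is Friday. For year 25: 25÷12 = 2 r 1, and 1÷4 = 0, so 2+1+0 = 3.
Friday + 3 ≡ Monday — that's 1825's doomsday.
In August the doomsday date is Aug 8.
Aug 25 is 17 days after Aug 8; 17 mod 7 = 3, so Monday + 3 = Thursday.

Thursday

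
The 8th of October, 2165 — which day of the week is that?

Tuesday

January 1, 2165 is a Tuesday.
Jan 1, 2165 → Feb 1, 2165: 31 days (January has 31).
Feb 1, 2165 → Mar 1, 2165: 28 days (February has 28).
Mar 1, 2165 → Apr 1, 2165: 31 days (March has 31).
Apr 1, 2165 → May 1, 2165: 30 days (April has 30).
May 1, 2165 → Jun 1, 2165: 31 days (May has 31).
Jun 1, 2165 → Jul 1, 2165: 30 days (June has 30).
Jul 1, 2165 → Aug 1, 2165: 31 days (July has 31).
Aug 1, 2165 → Sep 1, 2165: 31 days (August has 31).
Sep 1, 2165 → Oct 1, 2165: 30 days (September has 30).
Oct 1, 2165 → Oct 8, 2165: 7 days.
Total: 280 days.
280 mod 7 = 0, so Tuesday + 0 = Tuesday.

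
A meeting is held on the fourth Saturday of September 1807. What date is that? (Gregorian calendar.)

September 26, 1807

September 1, 1807 is a Tuesday.
The first Saturday is therefore September 5 (4 days later).
The fourth Saturday is 5 + 3×7 = September 26.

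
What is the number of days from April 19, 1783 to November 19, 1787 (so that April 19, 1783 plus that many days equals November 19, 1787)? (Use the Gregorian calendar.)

1675

Apr 19, 1783 → Apr 19, 1784: 366 days (Feb 29, 1784 is in that span).
Apr 19, 1784 → Apr 19, 1785: 365 days.
Apr 19, 1785 → Apr 19, 1786: 365 days.
Apr 19, 1786 → Apr 19, 1787: 365 days.
Apr 19, 1787 → May 19, 1787: 30 days (April has 30).
May 19, 1787 → Jun 19, 1787: 31 days (May has 31).
Jun 19, 1787 → Jul 19, 1787: 30 days (June has 30).
Jul 19, 1787 → Aug 19, 1787: 31 days (July has 31).
Aug 19, 1787 → Sep 19, 1787: 31 days (August has 31).
Sep 19, 1787 → Oct 19, 1787: 30 days (September has 30).
Oct 19, 1787 → Nov 19, 1787: 31 days.
Total: 1675 days.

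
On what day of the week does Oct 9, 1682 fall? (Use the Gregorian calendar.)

Friday

Doomsday rule: the anchor day for the 1600s is Tuesday. For year 82: 82÷12 = 6 r 10, and 10÷4 = 2, so 6+10+2 = 18.
Tuesday + 18 ≡ Saturday — that's 1682's doomsday.
In October the doomsday date is Oct 10.
Oct 9 is 1 day before Oct 10; 1 mod 7 = 1, so Saturday − 1 = Friday.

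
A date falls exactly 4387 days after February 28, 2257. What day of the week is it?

First find the weekday of Feb 28, 2257. Doomsday rule: the anchor day for the 2200s is Friday. For year 57: 57÷12 = 4 r 9, and 9÷4 = 2, so 4+9+2 = 15.
Friday + 15 ≡ Saturday — that's 2257's doomsday.
In February the doomsday date is Feb 28 (2257 is not a leap year).
Feb 28 is the doomsday itself: Saturday.
4387 mod 7 = 5, so 4387 days after a Saturday is Saturday + 5 = Thursday.

Thursday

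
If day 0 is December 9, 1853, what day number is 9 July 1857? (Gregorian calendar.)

1308

Dec 9, 1853 → Dec 9, 1854: 365 days.
Dec 9, 1854 → Dec 9, 1855: 365 days.
Dec 9, 1855 → Dec 9, 1856: 366 days (Feb 29, 1856 is in that span).
Dec 9, 1856 → Jan 9, 1857: 31 days (December has 31).
Jan 9, 1857 → Feb 9, 1857: 31 days (January has 31).
Feb 9, 1857 → Mar 9, 1857: 28 days (February has 28).
Mar 9, 1857 → Apr 9, 1857: 31 days (March has 31).
Apr 9, 1857 → May 9, 1857: 30 days (April has 30).
May 9, 1857 → Jun 9, 1857: 31 days (May has 31).
Jun 9, 1857 → Jul 9, 1857: 30 days.
Total: 1308 days.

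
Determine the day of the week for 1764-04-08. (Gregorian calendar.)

Sunday

Doomsday rule: the anchor day for the 1700s is Sunday. For year 64: 64÷12 = 5 r 4, and 4÷4 = 1, so 5+4+1 = 10.
Sunday + 10 ≡ Wednesday — that's 1764's doomsday.
In April the doomsday date is Apr 4.
Apr 8 is 4 days after Apr 4; 4 mod 7 = 4, so Wednesday + 4 = Sunday.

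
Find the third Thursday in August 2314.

August 20, 2314

August 1, 2314 is a Saturday.
The first Thursday is therefore August 6 (5 days later).
The third Thursday is 6 + 2×7 = August 20.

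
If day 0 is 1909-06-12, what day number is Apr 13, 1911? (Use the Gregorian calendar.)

670

Jun 12, 1909 → Jun 12, 1910: 365 days.
Jun 12, 1910 → Jul 12, 1910: 30 days (June has 30).
Jul 12, 1910 → Aug 12, 1910: 31 days (July has 31).
Aug 12, 1910 → Sep 12, 1910: 31 days (August has 31).
Sep 12, 1910 → Oct 12, 1910: 30 days (September has 30).
Oct 12, 1910 → Nov 12, 1910: 31 days (October has 31).
Nov 12, 1910 → Dec 12, 1910: 30 days (November has 30).
Dec 12, 1910 → Jan 12, 1911: 31 days (December has 31).
Jan 12, 1911 → Feb 12, 1911: 31 days (January has 31).
Feb 12, 1911 → Mar 12, 1911: 28 days (February has 28).
Mar 12, 1911 → Apr 12, 1911: 31 days (March has 31).
Apr 12, 1911 → Apr 13, 1911: 1 days.
Total: 670 days.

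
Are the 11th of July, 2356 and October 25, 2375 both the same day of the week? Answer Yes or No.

No

From Jul 11, 2356 to Oct 25, 2375 is 7045 days.
7045 mod 7 = 3, so they are different weekdays.
(Jul 11, 2356 is a Wednesday; Oct 25, 2375 is a Saturday.)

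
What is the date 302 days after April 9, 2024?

February 5, 2025

Apr has 30 days: +22 → May 1, 2024 (280 left).
May has 31 days: +31 → Jun 1, 2024 (249 left).
Jun has 30 days: +30 → Jul 1, 2024 (219 left).
Jul has 31 days: +31 → Aug 1, 2024 (188 left).
Aug has 31 days: +31 → Sep 1, 2024 (157 left).
Sep has 30 days: +30 → Oct 1, 2024 (127 left).
Oct has 31 days: +31 → Nov 1, 2024 (96 left).
Nov has 30 days: +30 → Dec 1, 2024 (66 left).
Dec has 31 days: +31 → Jan 1, 2025 (35 left).
Jan has 31 days: +31 → Feb 1, 2025 (4 left).
+4 → Feb 5, 2025.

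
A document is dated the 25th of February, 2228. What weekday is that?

Doomsday rule: the anchor day for the 2200s is Friday. For year 28: 28÷12 = 2 r 4, and 4÷4 = 1, so 2+4+1 = 7.
Friday + 7 ≡ Friday — that's 2228's doomsday.
In February the doomsday date is Feb 29 (2228 is a leap year (divisible by 4)).
Feb 25 is 4 days before Feb 29; 4 mod 7 = 4, so Friday − 4 = Monday.

Monday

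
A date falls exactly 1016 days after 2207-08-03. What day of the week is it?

First find the weekday of Aug 3, 2207. Doomsday rule: the anchor day for the 2200s is Friday. For year 07: 7÷12 = 0 r 7, and 7÷4 = 1, so 0+7+1 = 8.
Friday + 8 ≡ Saturday — that's 2207's doomsday.
In August the doomsday date is Aug 8.
Aug 3 is 5 days before Aug 8; 5 mod 7 = 5, so Saturday − 5 = Monday.
1016 mod 7 = 1, so 1016 days after a Monday is Monday + 1 = Tuesday.

Tuesday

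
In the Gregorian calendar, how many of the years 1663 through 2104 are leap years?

Multiples of 4 in [1663,2104]: 111.
Of those, multiples of 100: 5 (not leap unless ÷400).
Multiples of 400: 1.
Leap years = 111 − 5 + 1 = 107.

107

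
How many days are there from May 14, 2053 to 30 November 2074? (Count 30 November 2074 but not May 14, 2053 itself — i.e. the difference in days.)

May 14, 2053 → May 14, 2054: 365 days.
May 14, 2054 → May 14, 2055: 365 days.
May 14, 2055 → May 14, 2056: 366 days (Feb 29, 2056 is in that span).
May 14, 2056 → May 14, 2057: 365 days.
May 14, 2057 → May 14, 2058: 365 days.
May 14, 2058 → May 14, 2059: 365 days.
May 14, 2059 → May 14, 2060: 366 days (Feb 29, 2060 is in that span).
May 14, 2060 → May 14, 2061: 365 days.
May 14, 2061 → May 14, 2062: 365 days.
May 14, 2062 → May 14, 2063: 365 days.
May 14, 2063 → May 14, 2064: 366 days (Feb 29, 2064 is in that span).
May 14, 2064 → May 14, 2065: 365 days.
May 14, 2065 → May 14, 2066: 365 days.
May 14, 2066 → May 14, 2067: 365 days.
May 14, 2067 → May 14, 2068: 366 days (Feb 29, 2068 is in that span).
May 14, 2068 → May 14, 2069: 365 days.
May 14, 2069 → May 14, 2070: 365 days.
May 14, 2070 → May 14, 2071: 365 days.
May 14, 2071 → May 14, 2072: 366 days (Feb 29, 2072 is in that span).
May 14, 2072 → May 14, 2073: 365 days.
May 14, 2073 → May 14, 2074: 365 days.
May 14, 2074 → Jun 14, 2074: 31 days (May has 31).
Jun 14, 2074 → Jul 14, 2074: 30 days (June has 30).
Jul 14, 2074 → Aug 14, 2074: 31 days (July has 31).
Aug 14, 2074 → Sep 14, 2074: 31 days (August has 31).
Sep 14, 2074 → Oct 14, 2074: 30 days (September has 30).
Oct 14, 2074 → Nov 14, 2074: 31 days (October has 31).
Nov 14, 2074 → Nov 30, 2074: 16 days.
Total: 7870 days.

7870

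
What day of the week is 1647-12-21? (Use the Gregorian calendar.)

Doomsday rule: the anchor day for the 1600s is Tuesday. For year 47: 47÷12 = 3 r 11, and 11÷4 = 2, so 3+11+2 = 16.
Tuesday + 16 ≡ Thursday — that's 1647's doomsday.
In December the doomsday date is Dec 12.
Dec 21 is 9 days after Dec 12; 9 mod 7 = 2, so Thursday + 2 = Saturday.

Saturday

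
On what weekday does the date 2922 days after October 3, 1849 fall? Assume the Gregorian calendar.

First find the weekday of Oct 3, 1849. Doomsday rule: the anchor day for the 1800s is Friday. For year 49: 49÷12 = 4 r 1, and 1÷4 = 0, so 4+1+0 = 5.
Friday + 5 ≡ Wednesday — that's 1849's doomsday.
In October the doomsday date is Oct 10.
Oct 3 is 7 days before Oct 10; 7 mod 7 = 0, so Wednesday − 0 = Wednesday.
2922 mod 7 = 3, so 2922 days after a Wednesday is Wednesday + 3 = Saturday.

Saturday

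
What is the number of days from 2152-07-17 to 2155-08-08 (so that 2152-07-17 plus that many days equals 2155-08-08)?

1117

Jul 17, 2152 → Jul 17, 2153: 365 days.
Jul 17, 2153 → Jul 17, 2154: 365 days.
Jul 17, 2154 → Aug 17, 2154: 31 days (July has 31).
Aug 17, 2154 → Sep 17, 2154: 31 days (August has 31).
Sep 17, 2154 → Oct 17, 2154: 30 days (September has 30).
Oct 17, 2154 → Nov 17, 2154: 31 days (October has 31).
Nov 17, 2154 → Dec 17, 2154: 30 days (November has 30).
Dec 17, 2154 → Jan 17, 2155: 31 days (December has 31).
Jan 17, 2155 → Feb 17, 2155: 31 days (January has 31).
Feb 17, 2155 → Mar 17, 2155: 28 days (February has 28).
Mar 17, 2155 → Apr 17, 2155: 31 days (March has 31).
Apr 17, 2155 → May 17, 2155: 30 days (April has 30).
May 17, 2155 → Jun 17, 2155: 31 days (May has 31).
Jun 17, 2155 → Jul 17, 2155: 30 days (June has 30).
Jul 17, 2155 → Aug 8, 2155: 22 days.
Total: 1117 days.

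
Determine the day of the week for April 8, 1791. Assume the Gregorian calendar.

Friday

Doomsday rule: the anchor day for the 1700s is Sunday. For year 91: 91÷12 = 7 r 7, and 7÷4 = 1, so 7+7+1 = 15.
Sunday + 15 ≡ Monday — that's 1791's doomsday.
In April the doomsday date is Apr 4.
Apr 8 is 4 days after Apr 4; 4 mod 7 = 4, so Monday + 4 = Friday.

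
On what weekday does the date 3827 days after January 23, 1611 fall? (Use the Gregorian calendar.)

First find the weekday of Jan 23, 1611. Doomsday rule: the anchor day for the 1600s is Tuesday. For year 11: 11÷12 = 0 r 11, and 11÷4 = 2, so 0+11+2 = 13.
Tuesday + 13 ≡ Monday — that's 1611's doomsday.
In January the doomsday date is Jan 3 (1611 is not a leap year).
Jan 23 is 20 days after Jan 3; 20 mod 7 = 6, so Monday + 6 = Sunday.
3827 mod 7 = 5, so 3827 days after a Sunday is Sunday + 5 = Friday.

Friday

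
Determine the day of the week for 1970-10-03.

Saturday

Doomsday rule: the anchor day for the 1900s is Wednesday. For year 70: 70÷12 = 5 r 10, and 10÷4 = 2, so 5+10+2 = 17.
Wednesday + 17 ≡ Saturday — that's 1970's doomsday.
In October the doomsday date is Oct 10.
Oct 3 is 7 days before Oct 10; 7 mod 7 = 0, so Saturday − 0 = Saturday.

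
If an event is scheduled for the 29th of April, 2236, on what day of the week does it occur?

January 1, 2236 is a Friday.
Jan 1, 2236 → Feb 1, 2236: 31 days (January has 31).
Feb 1, 2236 → Mar 1, 2236: 29 days (February has 29).
Mar 1, 2236 → Apr 1, 2236: 31 days (March has 31).
Apr 1, 2236 → Apr 29, 2236: 28 days.
Total: 119 days.
119 mod 7 = 0, so Friday + 0 = Friday.

Friday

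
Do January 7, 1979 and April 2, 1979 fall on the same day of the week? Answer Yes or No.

From Jan 7, 1979 to Apr 2, 1979 is 85 days.
85 mod 7 = 1, so they are different weekdays.
(Jan 7, 1979 is a Sunday; Apr 2, 1979 is a Monday.)

No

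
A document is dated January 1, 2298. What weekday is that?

Saturday

Doomsday rule: the anchor day for the 2200s is Friday. For year 98: 98÷12 = 8 r 2, and 2÷4 = 0, so 8+2+0 = 10.
Friday + 10 ≡ Monday — that's 2298's doomsday.
In January the doomsday date is Jan 3 (2298 is not a leap year).
Jan 1 is 2 days before Jan 3; 2 mod 7 = 2, so Monday − 2 = Saturday.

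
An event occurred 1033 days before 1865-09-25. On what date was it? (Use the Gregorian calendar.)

−365 (one year) → Sep 25, 1864 (668 left).
−366 (one year; includes Feb 29, 1864) → Sep 25, 1863 (302 left).
−25 → Aug 31, 1863 (end of Aug, 31 days; 277 left).
−31 → Jul 31, 1863 (end of Jul, 31 days; 246 left).
−31 → Jun 30, 1863 (end of Jun, 30 days; 215 left).
−30 → May 31, 1863 (end of May, 31 days; 185 left).
−31 → Apr 30, 1863 (end of Apr, 30 days; 154 left).
−30 → Mar 31, 1863 (end of Mar, 31 days; 124 left).
−31 → Feb 28, 1863 (end of Feb, 28 days; 93 left).
−28 → Jan 31, 1863 (end of Jan, 31 days; 65 left).
−31 → Dec 31, 1862 (end of Dec, 31 days; 34 left).
−31 → Nov 30, 1862 (end of Nov, 30 days; 3 left).
−3 → Nov 27, 1862.

November 27, 1862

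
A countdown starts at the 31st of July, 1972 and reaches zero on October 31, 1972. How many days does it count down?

92

Jul 31, 1972 → Aug 31, 1972: 31 days (July has 31).
Aug 31, 1972 → Sep 30, 1972: 30 days (August has 31).
Sep 30, 1972 → Oct 30, 1972: 30 days (September has 30).
Oct 30, 1972 → Oct 31, 1972: 1 days.
Total: 92 days.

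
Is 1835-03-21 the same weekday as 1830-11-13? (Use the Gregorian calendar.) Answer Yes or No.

Yes

From Nov 13, 1830 to Mar 21, 1835 is 1589 days.
1589 mod 7 = 0, so they are the same weekday.
(Nov 13, 1830 is a Saturday; Mar 21, 1835 is a Saturday.)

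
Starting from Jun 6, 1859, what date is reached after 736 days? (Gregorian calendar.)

+366 (one year; includes Feb 29, 1860) → Jun 6, 1860 (370 left).
Jun has 30 days: +25 → Jul 1, 1860 (345 left).
Jul has 31 days: +31 → Aug 1, 1860 (314 left).
Aug has 31 days: +31 → Sep 1, 1860 (283 left).
Sep has 30 days: +30 → Oct 1, 1860 (253 left).
Oct has 31 days: +31 → Nov 1, 1860 (222 left).
Nov has 30 days: +30 → Dec 1, 1860 (192 left).
Dec has 31 days: +31 → Jan 1, 1861 (161 left).
Jan has 31 days: +31 → Feb 1, 1861 (130 left).
Feb has 28 days: +28 → Mar 1, 1861 (102 left).
Mar has 31 days: +31 → Apr 1, 1861 (71 left).
Apr has 30 days: +30 → May 1, 1861 (41 left).
May has 31 days: +31 → Jun 1, 1861 (10 left).
+10 → Jun 11, 1861.

June 11, 1861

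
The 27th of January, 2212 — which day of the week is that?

Doomsday rule: the anchor day for the 2200s is Friday. For year 12: 12÷12 = 1 r 0, and 0÷4 = 0, so 1+0+0 = 1.
Friday + 1 ≡ Saturday — that's 2212's doomsday.
In January the doomsday date is Jan 4 (2212 is a leap year (divisible by 4)).
Jan 27 is 23 days after Jan 4; 23 mod 7 = 2, so Saturday + 2 = Monday.

Monday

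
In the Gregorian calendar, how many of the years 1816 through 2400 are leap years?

Multiples of 4 in [1816,2400]: 147.
Of those, multiples of 100: 6 (not leap unless ÷400).
Multiples of 400: 2.
Leap years = 147 − 6 + 2 = 143.

143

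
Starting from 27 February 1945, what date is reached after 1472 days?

March 10, 1949

+365 (one year) → Feb 27, 1946 (1107 left).
+365 (one year) → Feb 27, 1947 (742 left).
+365 (one year) → Feb 27, 1948 (377 left).
Feb has 29 days: +3 → Mar 1, 1948 (374 left).
Mar has 31 days: +31 → Apr 1, 1948 (343 left).
Apr has 30 days: +30 → May 1, 1948 (313 left).
May has 31 days: +31 → Jun 1, 1948 (282 left).
Jun has 30 days: +30 → Jul 1, 1948 (252 left).
Jul has 31 days: +31 → Aug 1, 1948 (221 left).
Aug has 31 days: +31 → Sep 1, 1948 (190 left).
Sep has 30 days: +30 → Oct 1, 1948 (160 left).
Oct has 31 days: +31 → Nov 1, 1948 (129 left).
Nov has 30 days: +30 → Dec 1, 1948 (99 left).
Dec has 31 days: +31 → Jan 1, 1949 (68 left).
Jan has 31 days: +31 → Feb 1, 1949 (37 left).
Feb has 28 days: +28 → Mar 1, 1949 (9 left).
+9 → Mar 10, 1949.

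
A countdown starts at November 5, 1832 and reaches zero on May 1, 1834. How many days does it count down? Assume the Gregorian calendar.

Nov 5, 1832 → Nov 5, 1833: 365 days.
Nov 5, 1833 → Dec 5, 1833: 30 days (November has 30).
Dec 5, 1833 → Jan 5, 1834: 31 days (December has 31).
Jan 5, 1834 → Feb 5, 1834: 31 days (January has 31).
Feb 5, 1834 → Mar 5, 1834: 28 days (February has 28).
Mar 5, 1834 → Apr 5, 1834: 31 days (March has 31).
Apr 5, 1834 → May 1, 1834: 26 days.
Total: 542 days.

542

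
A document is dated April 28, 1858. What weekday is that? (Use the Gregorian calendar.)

Wednesday

Doomsday rule: the anchor day for the 1800s is Friday. For year 58: 58÷12 = 4 r 10, and 10÷4 = 2, so 4+10+2 = 16.
Friday + 16 ≡ Sunday — that's 1858's doomsday.
In April the doomsday date is Apr 4.
Apr 28 is 24 days after Apr 4; 24 mod 7 = 3, so Sunday + 3 = Wednesday.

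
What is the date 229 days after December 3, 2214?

Dec has 31 days: +29 → Jan 1, 2215 (200 left).
Jan has 31 days: +31 → Feb 1, 2215 (169 left).
Feb has 28 days: +28 → Mar 1, 2215 (141 left).
Mar has 31 days: +31 → Apr 1, 2215 (110 left).
Apr has 30 days: +30 → May 1, 2215 (80 left).
May has 31 days: +31 → Jun 1, 2215 (49 left).
Jun has 30 days: +30 → Jul 1, 2215 (19 left).
+19 → Jul 20, 2215.

July 20, 2215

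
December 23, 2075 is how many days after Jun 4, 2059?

6046

Jun 4, 2059 → Jun 4, 2060: 366 days (Feb 29, 2060 is in that span).
Jun 4, 2060 → Jun 4, 2061: 365 days.
Jun 4, 2061 → Jun 4, 2062: 365 days.
Jun 4, 2062 → Jun 4, 2063: 365 days.
Jun 4, 2063 → Jun 4, 2064: 366 days (Feb 29, 2064 is in that span).
Jun 4, 2064 → Jun 4, 2065: 365 days.
Jun 4, 2065 → Jun 4, 2066: 365 days.
Jun 4, 2066 → Jun 4, 2067: 365 days.
Jun 4, 2067 → Jun 4, 2068: 366 days (Feb 29, 2068 is in that span).
Jun 4, 2068 → Jun 4, 2069: 365 days.
Jun 4, 2069 → Jun 4, 2070: 365 days.
Jun 4, 2070 → Jun 4, 2071: 365 days.
Jun 4, 2071 → Jun 4, 2072: 366 days (Feb 29, 2072 is in that span).
Jun 4, 2072 → Jun 4, 2073: 365 days.
Jun 4, 2073 → Jun 4, 2074: 365 days.
Jun 4, 2074 → Jun 4, 2075: 365 days.
Jun 4, 2075 → Jul 4, 2075: 30 days (June has 30).
Jul 4, 2075 → Aug 4, 2075: 31 days (July has 31).
Aug 4, 2075 → Sep 4, 2075: 31 days (August has 31).
Sep 4, 2075 → Oct 4, 2075: 30 days (September has 30).
Oct 4, 2075 → Nov 4, 2075: 31 days (October has 31).
Nov 4, 2075 → Dec 4, 2075: 30 days (November has 30).
Dec 4, 2075 → Dec 23, 2075: 19 days.
Total: 6046 days.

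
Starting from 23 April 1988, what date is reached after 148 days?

Apr has 30 days: +8 → May 1, 1988 (140 left).
May has 31 days: +31 → Jun 1, 1988 (109 left).
Jun has 30 days: +30 → Jul 1, 1988 (79 left).
Jul has 31 days: +31 → Aug 1, 1988 (48 left).
Aug has 31 days: +31 → Sep 1, 1988 (17 left).
+17 → Sep 18, 1988.

September 18, 1988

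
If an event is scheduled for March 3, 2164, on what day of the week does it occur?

Doomsday rule: the anchor day for the 2100s is Sunday. For year 64: 64÷12 = 5 r 4, and 4÷4 = 1, so 5+4+1 = 10.
Sunday + 10 ≡ Wednesday — that's 2164's doomsday.
In March the doomsday date is Mar 14.
Mar 3 is 11 days before Mar 14; 11 mod 7 = 4, so Wednesday − 4 = Saturday.

Saturday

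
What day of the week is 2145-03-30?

Tuesday

Doomsday rule: the anchor day for the 2100s is Sunday. For year 45: 45÷12 = 3 r 9, and 9÷4 = 2, so 3+9+2 = 14.
Sunday + 14 ≡ Sunday — that's 2145's doomsday.
In March the doomsday date is Mar 14.
Mar 30 is 16 days after Mar 14; 16 mod 7 = 2, so Sunday + 2 = Tuesday.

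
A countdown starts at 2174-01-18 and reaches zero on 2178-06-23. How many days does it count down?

Jan 18, 2174 → Jan 18, 2175: 365 days.
Jan 18, 2175 → Jan 18, 2176: 365 days.
Jan 18, 2176 → Jan 18, 2177: 366 days (Feb 29, 2176 is in that span).
Jan 18, 2177 → Jan 18, 2178: 365 days.
Jan 18, 2178 → Feb 18, 2178: 31 days (January has 31).
Feb 18, 2178 → Mar 18, 2178: 28 days (February has 28).
Mar 18, 2178 → Apr 18, 2178: 31 days (March has 31).
Apr 18, 2178 → May 18, 2178: 30 days (April has 30).
May 18, 2178 → Jun 18, 2178: 31 days (May has 31).
Jun 18, 2178 → Jun 23, 2178: 5 days.
Total: 1617 days.

1617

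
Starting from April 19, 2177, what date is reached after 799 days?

+365 (one year) → Apr 19, 2178 (434 left).
+365 (one year) → Apr 19, 2179 (69 left).
Apr has 30 days: +12 → May 1, 2179 (57 left).
May has 31 days: +31 → Jun 1, 2179 (26 left).
+26 → Jun 27, 2179.

June 27, 2179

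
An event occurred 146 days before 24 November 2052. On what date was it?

July 1, 2052

−24 → Oct 31, 2052 (end of Oct, 31 days; 122 left).
−31 → Sep 30, 2052 (end of Sep, 30 days; 91 left).
−30 → Aug 31, 2052 (end of Aug, 31 days; 61 left).
−31 → Jul 31, 2052 (end of Jul, 31 days; 30 left).
−30 → Jul 1, 2052.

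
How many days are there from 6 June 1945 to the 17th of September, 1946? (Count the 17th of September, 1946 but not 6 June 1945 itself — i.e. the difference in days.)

468

Jun 6, 1945 → Jun 6, 1946: 365 days.
Jun 6, 1946 → Jul 6, 1946: 30 days (June has 30).
Jul 6, 1946 → Aug 6, 1946: 31 days (July has 31).
Aug 6, 1946 → Sep 6, 1946: 31 days (August has 31).
Sep 6, 1946 → Sep 17, 1946: 11 days.
Total: 468 days.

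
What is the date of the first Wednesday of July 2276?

July 5, 2276

July 1, 2276 is a Saturday.
The first Wednesday is therefore July 5 (4 days later).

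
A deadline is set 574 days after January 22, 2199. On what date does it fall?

August 19, 2200

+365 (one year) → Jan 22, 2200 (209 left).
Jan has 31 days: +10 → Feb 1, 2200 (199 left).
Feb has 28 days: +28 → Mar 1, 2200 (171 left).
Mar has 31 days: +31 → Apr 1, 2200 (140 left).
Apr has 30 days: +30 → May 1, 2200 (110 left).
May has 31 days: +31 → Jun 1, 2200 (79 left).
Jun has 30 days: +30 → Jul 1, 2200 (49 left).
Jul has 31 days: +31 → Aug 1, 2200 (18 left).
+18 → Aug 19, 2200.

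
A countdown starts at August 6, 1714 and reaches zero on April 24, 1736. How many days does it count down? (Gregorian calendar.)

7932

Aug 6, 1714 → Aug 6, 1715: 365 days.
Aug 6, 1715 → Aug 6, 1716: 366 days (Feb 29, 1716 is in that span).
Aug 6, 1716 → Aug 6, 1717: 365 days.
Aug 6, 1717 → Aug 6, 1718: 365 days.
Aug 6, 1718 → Aug 6, 1719: 365 days.
Aug 6, 1719 → Aug 6, 1720: 366 days (Feb 29, 1720 is in that span).
Aug 6, 1720 → Aug 6, 1721: 365 days.
Aug 6, 1721 → Aug 6, 1722: 365 days.
Aug 6, 1722 → Aug 6, 1723: 365 days.
Aug 6, 1723 → Aug 6, 1724: 366 days (Feb 29, 1724 is in that span).
Aug 6, 1724 → Aug 6, 1725: 365 days.
Aug 6, 1725 → Aug 6, 1726: 365 days.
Aug 6, 1726 → Aug 6, 1727: 365 days.
Aug 6, 1727 → Aug 6, 1728: 366 days (Feb 29, 1728 is in that span).
Aug 6, 1728 → Aug 6, 1729: 365 days.
Aug 6, 1729 → Aug 6, 1730: 365 days.
Aug 6, 1730 → Aug 6, 1731: 365 days.
Aug 6, 1731 → Aug 6, 1732: 366 days (Feb 29, 1732 is in that span).
Aug 6, 1732 → Aug 6, 1733: 365 days.
Aug 6, 1733 → Aug 6, 1734: 365 days.
Aug 6, 1734 → Aug 6, 1735: 365 days.
Aug 6, 1735 → Sep 6, 1735: 31 days (August has 31).
Sep 6, 1735 → Oct 6, 1735: 30 days (September has 30).
Oct 6, 1735 → Nov 6, 1735: 31 days (October has 31).
Nov 6, 1735 → Dec 6, 1735: 30 days (November has 30).
Dec 6, 1735 → Jan 6, 1736: 31 days (December has 31).
Jan 6, 1736 → Feb 6, 1736: 31 days (January has 31).
Feb 6, 1736 → Mar 6, 1736: 29 days (February has 29).
Mar 6, 1736 → Apr 6, 1736: 31 days (March has 31).
Apr 6, 1736 → Apr 24, 1736: 18 days.
Total: 7932 days.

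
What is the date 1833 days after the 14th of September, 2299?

+365 (one year) → Sep 14, 2300 (1468 left).
+365 (one year) → Sep 14, 2301 (1103 left).
+365 (one year) → Sep 14, 2302 (738 left).
+365 (one year) → Sep 14, 2303 (373 left).
Sep has 30 days: +17 → Oct 1, 2303 (356 left).
Oct has 31 days: +31 → Nov 1, 2303 (325 left).
Nov has 30 days: +30 → Dec 1, 2303 (295 left).
Dec has 31 days: +31 → Jan 1, 2304 (264 left).
Jan has 31 days: +31 → Feb 1, 2304 (233 left).
Feb has 29 days: +29 → Mar 1, 2304 (204 left).
Mar has 31 days: +31 → Apr 1, 2304 (173 left).
Apr has 30 days: +30 → May 1, 2304 (143 left).
May has 31 days: +31 → Jun 1, 2304 (112 left).
Jun has 30 days: +30 → Jul 1, 2304 (82 left).
Jul has 31 days: +31 → Aug 1, 2304 (51 left).
Aug has 31 days: +31 → Sep 1, 2304 (20 left).
+20 → Sep 21, 2304.

September 21, 2304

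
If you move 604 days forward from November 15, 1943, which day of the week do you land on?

Wednesday

First find the weekday of Nov 15, 1943. Doomsday rule: the anchor day for the 1900s is Wednesday. For year 43: 43÷12 = 3 r 7, and 7÷4 = 1, so 3+7+1 = 11.
Wednesday + 11 ≡ Sunday — that's 1943's doomsday.
In November the doomsday date is Nov 7.
Nov 15 is 8 days after Nov 7; 8 mod 7 = 1, so Sunday + 1 = Monday.
604 mod 7 = 2, so 604 days after a Monday is Monday + 2 = Wednesday.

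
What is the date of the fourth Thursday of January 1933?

January 26, 1933

January 1, 1933 is a Sunday.
The first Thursday is therefore January 5 (4 days later).
The fourth Thursday is 5 + 3×7 = January 26.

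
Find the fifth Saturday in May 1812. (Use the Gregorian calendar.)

May 30, 1812

May 1, 1812 is a Friday.
The first Saturday is therefore May 2 (1 days later).
The fifth Saturday is 2 + 4×7 = May 30.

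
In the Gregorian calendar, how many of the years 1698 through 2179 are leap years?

116

Multiples of 4 in [1698,2179]: 120.
Of those, multiples of 100: 5 (not leap unless ÷400).
Multiples of 400: 1.
Leap years = 120 − 5 + 1 = 116.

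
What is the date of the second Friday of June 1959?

June 1, 1959 is a Monday.
The first Friday is therefore June 5 (4 days later).
The second Friday is 5 + 1×7 = June 12.

June 12, 1959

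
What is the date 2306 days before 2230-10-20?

June 27, 2224

−365 (one year) → Oct 20, 2229 (1941 left).
−365 (one year) → Oct 20, 2228 (1576 left).
−366 (one year; includes Feb 29, 2228) → Oct 20, 2227 (1210 left).
−365 (one year) → Oct 20, 2226 (845 left).
−365 (one year) → Oct 20, 2225 (480 left).
−365 (one year) → Oct 20, 2224 (115 left).
−20 → Sep 30, 2224 (end of Sep, 30 days; 95 left).
−30 → Aug 31, 2224 (end of Aug, 31 days; 65 left).
−31 → Jul 31, 2224 (end of Jul, 31 days; 34 left).
−31 → Jun 30, 2224 (end of Jun, 30 days; 3 left).
−3 → Jun 27, 2224.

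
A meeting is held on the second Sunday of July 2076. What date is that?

July 1, 2076 is a Wednesday.
The first Sunday is therefore July 5 (4 days later).
The second Sunday is 5 + 1×7 = July 12.

July 12, 2076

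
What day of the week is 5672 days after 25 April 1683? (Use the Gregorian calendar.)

Apr 25, 1683 is a Sunday.
5672 mod 7 = 2, so 5672 days after a Sunday is Sunday + 2 = Tuesday.

Tuesday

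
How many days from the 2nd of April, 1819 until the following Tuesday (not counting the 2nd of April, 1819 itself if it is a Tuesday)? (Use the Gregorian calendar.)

4

Apr 2, 1819 is a Friday.
From Friday to the next Tuesday is 4 days.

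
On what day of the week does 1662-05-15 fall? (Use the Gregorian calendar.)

Doomsday rule: the anchor day for the 1600s is Tuesday. For year 62: 62÷12 = 5 r 2, and 2÷4 = 0, so 5+2+0 = 7.
Tuesday + 7 ≡ Tuesday — that's 1662's doomsday.
In May the doomsday date is May 9.
May 15 is 6 days after May 9; 6 mod 7 = 6, so Tuesday + 6 = Monday.

Monday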